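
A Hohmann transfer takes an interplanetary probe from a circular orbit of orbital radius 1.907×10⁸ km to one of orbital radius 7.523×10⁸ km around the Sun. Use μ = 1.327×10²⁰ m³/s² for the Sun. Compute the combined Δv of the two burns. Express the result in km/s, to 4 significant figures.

Δv_total ≈ 11.78 km/s

r₁ = 1.907×10⁸ km = 1.907×10¹¹ m.
r₂ = 7.523×10⁸ km = 7.523×10¹¹ m.
Transfer ellipse a_t = (r₁ + r₂)/2 = 4.715×10¹¹ m.
At r₁: circular v_c1 = √(μ/r₁) = 26380 m/s; transfer-perihelion v_p = √[μ(2/r₁ − 1/a_t)] = 33320 m/s.
Δv₁ = v_p − v_c1 = 6942 m/s.
At r₂: circular v_c2 = √(μ/r₂) = 13280 m/s; transfer-aphelion v_a = √[μ(2/r₂ − 1/a_t)] = 8446 m/s.
Δv₂ = v_c2 − v_a = 4835 m/s.
Total Δv = Δv₁ + Δv₂ = 11780 m/s = 11.78 km/s.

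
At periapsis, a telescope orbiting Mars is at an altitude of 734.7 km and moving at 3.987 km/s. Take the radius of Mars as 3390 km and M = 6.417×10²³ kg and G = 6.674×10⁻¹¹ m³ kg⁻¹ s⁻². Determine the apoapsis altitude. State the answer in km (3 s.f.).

μ = GM = 6.674×10⁻¹¹ × 6.417×10²³ = 4.283×10¹³ m³/s².
r_p = 3390 + 734.7 = 4124.7 km = 4.125×10⁶ m.
Specific energy ε = v²/2 − μ/r = -2.435×10⁶ J/kg, so a = −μ/(2ε) = 8.794×10⁶ m.
The apsides satisfy r_p + r_a = 2a, so the apoapsis radius is 2a − r_p = 1.346×10⁷ m = 13464 km.
Apoapsis altitude = 13464 − 3390 = 10074 km.

apoapsis altitude ≈ 10100 km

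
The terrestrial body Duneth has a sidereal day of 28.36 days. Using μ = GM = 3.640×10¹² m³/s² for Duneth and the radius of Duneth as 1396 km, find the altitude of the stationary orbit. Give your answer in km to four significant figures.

h_sync ≈ 80710 km

T = 28.36 days = 2.450×10⁶ s.
A synchronous orbit has period T, so by Kepler's third law a = (μT²/4π²)^(1/3).
μT²/4π² = 3.640×10¹² × (2.450×10⁶)² / 39.48 = 5.536×10²³ m³.
a = 8.211×10⁷ m = 82110 km.
Altitude h = a − R = 82110 − 1396 = 80714 km.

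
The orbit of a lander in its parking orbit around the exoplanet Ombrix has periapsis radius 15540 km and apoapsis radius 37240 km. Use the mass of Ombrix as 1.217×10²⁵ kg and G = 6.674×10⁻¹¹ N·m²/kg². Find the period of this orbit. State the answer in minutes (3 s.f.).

μ = GM = 6.674×10⁻¹¹ × 1.217×10²⁵ = 8.122×10¹⁴ m³/s².
Semi-major axis a = (r_p + r_a)/2 = (15540 + 37240)/2 = 26390 km = 2.639×10⁷ m.
By Kepler's third law T = 2π√(a³/μ) = 2π × 4.757×10³ = 2.989×10⁴ s.
= 498.1 minutes.

T ≈ 498 minutes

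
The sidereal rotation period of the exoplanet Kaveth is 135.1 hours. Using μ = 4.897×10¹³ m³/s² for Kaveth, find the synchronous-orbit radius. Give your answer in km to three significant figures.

r_sync ≈ 66500 km

T = 135.1 hours = 4.864×10⁵ s.
A synchronous orbit has period T, so by Kepler's third law a = (μT²/4π²)^(1/3).
μT²/4π² = 4.897×10¹³ × (4.864×10⁵)² / 39.48 = 2.934×10²³ m³.
a = 6.645×10⁷ m = 66450 km.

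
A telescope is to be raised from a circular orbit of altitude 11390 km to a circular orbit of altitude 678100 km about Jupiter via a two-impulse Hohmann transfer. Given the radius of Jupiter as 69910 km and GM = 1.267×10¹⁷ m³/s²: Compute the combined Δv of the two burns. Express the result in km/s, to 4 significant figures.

r₁ = 69910 + 11390 = 81300 km = 8.1300×10⁷ m.
r₂ = 69910 + 678100 = 748010 km = 7.4801×10⁸ m.
Transfer ellipse a_t = (r₁ + r₂)/2 = 4.147×10⁸ m.
At r₁: circular v_c1 = √(μ/r₁) = 39480 m/s; transfer-perijove v_p = √[μ(2/r₁ − 1/a_t)] = 53020 m/s.
Δv₁ = v_p − v_c1 = 13540 m/s.
At r₂: circular v_c2 = √(μ/r₂) = 13010 m/s; transfer-apojove v_a = √[μ(2/r₂ − 1/a_t)] = 5763 m/s.
Δv₂ = v_c2 − v_a = 7252 m/s.
Total Δv = Δv₁ + Δv₂ = 20800 m/s = 20.80 km/s.

Δv_total ≈ 20.80 km/s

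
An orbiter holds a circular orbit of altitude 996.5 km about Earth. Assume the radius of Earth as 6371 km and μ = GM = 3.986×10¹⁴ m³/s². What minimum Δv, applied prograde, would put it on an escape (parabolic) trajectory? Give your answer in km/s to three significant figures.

r = 6371 + 996.5 = 7367.5 km = 7.3675×10⁶ m.
Circular speed v_c = √(μ/r) = 7355 m/s.
Escape speed v_esc = √(2μ/r) = √2 × v_c = 10400 m/s.
Δv = v_esc − v_c = 3047 m/s = 3.047 km/s.

Δv ≈ 3.05 km/s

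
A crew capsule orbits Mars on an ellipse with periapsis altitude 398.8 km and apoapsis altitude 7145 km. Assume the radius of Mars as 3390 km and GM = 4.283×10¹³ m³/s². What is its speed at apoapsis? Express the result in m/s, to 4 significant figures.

r_p = 3390 + 398.8 = 3788.8 km = 3.7888×10⁶ m.
r_a = 3390 + 7145 = 10535 km = 1.0535×10⁷ m.
Semi-major axis a = (r_p + r_a)/2 = 7161.9 km = 7.162×10⁶ m.
Vis-viva: v² = μ(2/r − 1/a) = 4.283×10¹³ × (1.898×10⁻⁷ − 1.396×10⁻⁷) = 2.151×10⁶ m²/s².
v = 1467 m/s.

v ≈ 1467 m/s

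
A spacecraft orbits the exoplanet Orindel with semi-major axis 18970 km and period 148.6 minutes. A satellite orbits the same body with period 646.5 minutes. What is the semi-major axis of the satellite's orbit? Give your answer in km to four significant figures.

Kepler's third law: a³ ∝ T², so a₂ = a₁ (T₂/T₁)^(2/3).
T₂/T₁ = 4.351, (T₂/T₁)^(2/3) = 2.665.
a₂ = 18970 × 2.665 = 50560 km.

a₂ ≈ 50560 km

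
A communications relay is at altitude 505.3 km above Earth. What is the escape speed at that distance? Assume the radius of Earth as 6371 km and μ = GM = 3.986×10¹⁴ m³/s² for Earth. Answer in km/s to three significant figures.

v_esc ≈ 10.8 km/s

r = 6371 + 505.3 = 6876.3 km = 6.8763×10⁶ m.
Escape speed v_esc = √(2μ/r) = √(2 × 3.986×10¹⁴ / 6.876×10⁶) = √(1.159×10⁸) = 10770 m/s.
= 10.77 km/s.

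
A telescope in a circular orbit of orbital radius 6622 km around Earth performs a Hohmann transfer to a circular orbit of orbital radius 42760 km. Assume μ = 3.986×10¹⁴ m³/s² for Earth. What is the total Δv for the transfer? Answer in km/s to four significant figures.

r₁ = 6622 km = 6.622×10⁶ m.
r₂ = 42760 km = 4.276×10⁷ m.
Transfer ellipse a_t = (r₁ + r₂)/2 = 2.469×10⁷ m.
At r₁: circular v_c1 = √(μ/r₁) = 7758 m/s; transfer-perigee v_p = √[μ(2/r₁ − 1/a_t)] = 10210 m/s.
Δv₁ = v_p − v_c1 = 2452 m/s.
At r₂: circular v_c2 = √(μ/r₂) = 3053 m/s; transfer-apogee v_a = √[μ(2/r₂ − 1/a_t)] = 1581 m/s.
Δv₂ = v_c2 − v_a = 1472 m/s.
Total Δv = Δv₁ + Δv₂ = 3924 m/s = 3.924 km/s.

Δv_total ≈ 3.924 km/s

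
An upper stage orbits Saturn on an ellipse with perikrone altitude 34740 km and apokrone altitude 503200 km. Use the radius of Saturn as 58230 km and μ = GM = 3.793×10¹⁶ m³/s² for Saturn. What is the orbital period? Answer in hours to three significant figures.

T ≈ 53.0 hours

r_p = 58230 + 34740 = 92970 km = 9.2970×10⁷ m.
r_a = 58230 + 503200 = 561430 km = 5.6143×10⁸ m.
Semi-major axis a = (r_p + r_a)/2 = (92970 + 5.6143×10⁵)/2 = 3.2720×10⁵ km = 3.272×10⁸ m.
By Kepler's third law T = 2π√(a³/μ) = 2π × 3.039×10⁴ = 1.909×10⁵ s.
= 53.04 hours.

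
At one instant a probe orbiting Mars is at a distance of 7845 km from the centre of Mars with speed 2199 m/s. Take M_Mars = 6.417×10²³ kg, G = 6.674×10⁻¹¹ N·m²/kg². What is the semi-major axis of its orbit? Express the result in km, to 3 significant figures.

a ≈ 7040 km

μ = GM = 6.674×10⁻¹¹ × 6.417×10²³ = 4.283×10¹³ m³/s².
r = 7.845×10⁶ m.
Vis-viva rearranged: 1/a = 2/r − v²/μ = 2.549×10⁻⁷ − 1.129×10⁻⁷ = 1.420×10⁻⁷ m⁻¹.
a = 7.041×10⁶ m = 7040.8 km.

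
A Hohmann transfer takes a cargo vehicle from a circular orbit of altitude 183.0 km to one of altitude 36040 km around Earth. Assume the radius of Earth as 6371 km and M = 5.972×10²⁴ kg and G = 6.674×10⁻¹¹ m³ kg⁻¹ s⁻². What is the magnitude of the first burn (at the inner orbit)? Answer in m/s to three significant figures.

Δv ≈ 2470 m/s

μ = GM = 6.674×10⁻¹¹ × 5.972×10²⁴ = 3.986×10¹⁴ m³/s².
r₁ = 6371 + 183.0 = 6554.0 km = 6.5540×10⁶ m.
r₂ = 6371 + 36040 = 42411 km = 4.2411×10⁷ m.
Transfer ellipse a_t = (r₁ + r₂)/2 = 2.448×10⁷ m.
At r₁: circular v_c1 = √(μ/r₁) = 7798 m/s; transfer-perigee v_p = √[μ(2/r₁ − 1/a_t)] = 10260 m/s.
Δv₁ = v_p − v_c1 = 2466 m/s.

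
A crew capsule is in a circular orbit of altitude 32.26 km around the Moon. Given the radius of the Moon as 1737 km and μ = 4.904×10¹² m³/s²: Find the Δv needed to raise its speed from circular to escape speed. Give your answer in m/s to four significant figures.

Δv ≈ 689.6 m/s

r = 1737 + 32.26 = 1769.3 km = 1.7693×10⁶ m.
Circular speed v_c = √(μ/r) = 1665 m/s.
Escape speed v_esc = √(2μ/r) = √2 × v_c = 2354 m/s.
Δv = v_esc − v_c = 689.6 m/s.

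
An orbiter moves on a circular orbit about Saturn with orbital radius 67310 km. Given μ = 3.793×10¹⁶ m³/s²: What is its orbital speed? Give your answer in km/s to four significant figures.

r = 67310 km = 6.731×10⁷ m.
For a circular orbit v = √(μ/r) = √(3.793×10¹⁶ / 6.731×10⁷) = √(5.635×10⁸) = 23740 m/s.
That is 23.74 km/s.

v ≈ 23.74 km/s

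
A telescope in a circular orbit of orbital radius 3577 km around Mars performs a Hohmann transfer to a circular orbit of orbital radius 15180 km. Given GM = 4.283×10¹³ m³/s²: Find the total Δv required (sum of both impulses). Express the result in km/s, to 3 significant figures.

r₁ = 3577 km = 3.577×10⁶ m.
r₂ = 15180 km = 1.518×10⁷ m.
Transfer ellipse a_t = (r₁ + r₂)/2 = 9.378×10⁶ m.
At r₁: circular v_c1 = √(μ/r₁) = 3460 m/s; transfer-periapsis v_p = √[μ(2/r₁ − 1/a_t)] = 4402 m/s.
Δv₁ = v_p − v_c1 = 942.0 m/s.
At r₂: circular v_c2 = √(μ/r₂) = 1680 m/s; transfer-apoapsis v_a = √[μ(2/r₂ − 1/a_t)] = 1037 m/s.
Δv₂ = v_c2 − v_a = 642.4 m/s.
Total Δv = Δv₁ + Δv₂ = 1584 m/s = 1.584 km/s.

Δv_total ≈ 1.58 km/s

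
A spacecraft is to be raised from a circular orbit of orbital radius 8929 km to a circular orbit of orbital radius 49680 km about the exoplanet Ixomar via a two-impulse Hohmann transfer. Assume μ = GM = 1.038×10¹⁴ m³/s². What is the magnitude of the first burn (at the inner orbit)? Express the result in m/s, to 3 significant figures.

Δv ≈ 1030 m/s

r₁ = 8929 km = 8.929×10⁶ m.
r₂ = 49680 km = 4.968×10⁷ m.
Transfer ellipse a_t = (r₁ + r₂)/2 = 2.930×10⁷ m.
At r₁: circular v_c1 = √(μ/r₁) = 3410 m/s; transfer-periapsis v_p = √[μ(2/r₁ − 1/a_t)] = 4439 m/s.
Δv₁ = v_p − v_c1 = 1030 m/s.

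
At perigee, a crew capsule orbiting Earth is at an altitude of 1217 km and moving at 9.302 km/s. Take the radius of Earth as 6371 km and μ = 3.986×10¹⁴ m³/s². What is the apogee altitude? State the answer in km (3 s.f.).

apogee altitude ≈ 29100 km

r_p = 6371 + 1217 = 7588.0 km = 7.588×10⁶ m.
Specific energy ε = v²/2 − μ/r = -9.267×10⁶ J/kg, so a = −μ/(2ε) = 2.151×10⁷ m.
The apsides satisfy r_p + r_a = 2a, so the apogee radius is 2a − r_p = 3.543×10⁷ m = 35426 km.
Apogee altitude = 35426 − 6371 = 29055 km.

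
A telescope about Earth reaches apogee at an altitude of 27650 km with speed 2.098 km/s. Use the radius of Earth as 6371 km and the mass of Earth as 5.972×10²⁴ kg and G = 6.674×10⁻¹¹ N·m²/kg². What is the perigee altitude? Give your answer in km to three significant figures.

perigee altitude ≈ 1500 km

μ = GM = 6.674×10⁻¹¹ × 5.972×10²⁴ = 3.986×10¹⁴ m³/s².
r_a = 6371 + 27650 = 34021 km = 3.402×10⁷ m.
Specific energy ε = v²/2 − μ/r = -9.515×10⁶ J/kg, so a = −μ/(2ε) = 2.095×10⁷ m.
The apsides satisfy r_p + r_a = 2a, so the perigee radius is 2a − r_a = 7.869×10⁶ m = 7869.3 km.
Perigee altitude = 7869.3 − 6371 = 1498.3 km.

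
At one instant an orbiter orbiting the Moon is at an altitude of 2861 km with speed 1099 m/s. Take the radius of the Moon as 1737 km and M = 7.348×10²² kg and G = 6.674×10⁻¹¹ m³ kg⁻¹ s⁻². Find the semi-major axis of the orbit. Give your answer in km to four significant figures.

a ≈ 5300 km

μ = GM = 6.674×10⁻¹¹ × 7.348×10²² = 4.904×10¹² m³/s².
r = 1737 + 2861 = 4598.0 km = 4.598×10⁶ m.
Specific orbital energy ε = v²/2 − μ/r = (1099)²/2 − 4.904×10¹²/4.598×10⁶ = -4.627×10⁵ J/kg.
Since ε = −μ/(2a), a = −μ/(2ε) = 5.300×10⁶ m = 5299.8 km.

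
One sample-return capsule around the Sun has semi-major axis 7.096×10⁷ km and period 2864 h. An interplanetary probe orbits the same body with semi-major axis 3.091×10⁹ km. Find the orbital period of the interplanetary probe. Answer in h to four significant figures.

T₂ ≈ 8.234×10⁵ h

Kepler's third law: T² ∝ a³, so T₂ = T₁ (a₂/a₁)^(3/2).
a₂/a₁ = 43.56, (a₂/a₁)^(3/2) = 287.5.
T₂ = 2864 × 287.5 = 8.234×10⁵ h.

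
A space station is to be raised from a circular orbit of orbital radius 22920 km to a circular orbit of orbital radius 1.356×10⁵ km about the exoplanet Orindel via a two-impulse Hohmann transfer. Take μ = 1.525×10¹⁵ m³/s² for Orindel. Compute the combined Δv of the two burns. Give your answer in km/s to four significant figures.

Δv_total ≈ 4.062 km/s

r₁ = 22920 km = 2.292×10⁷ m.
r₂ = 1.356×10⁵ km = 1.356×10⁸ m.
Transfer ellipse a_t = (r₁ + r₂)/2 = 7.926×10⁷ m.
At r₁: circular v_c1 = √(μ/r₁) = 8157 m/s; transfer-periapsis v_p = √[μ(2/r₁ − 1/a_t)] = 10670 m/s.
Δv₁ = v_p − v_c1 = 2512 m/s.
At r₂: circular v_c2 = √(μ/r₂) = 3354 m/s; transfer-apoapsis v_a = √[μ(2/r₂ − 1/a_t)] = 1803 m/s.
Δv₂ = v_c2 − v_a = 1550 m/s.
Total Δv = Δv₁ + Δv₂ = 4062 m/s = 4.062 km/s.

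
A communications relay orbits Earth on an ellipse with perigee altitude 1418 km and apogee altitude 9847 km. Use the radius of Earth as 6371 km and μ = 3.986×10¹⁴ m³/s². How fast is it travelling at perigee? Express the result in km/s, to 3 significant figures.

v ≈ 8.32 km/s

r_p = 6371 + 1418 = 7789.0 km = 7.7890×10⁶ m.
r_a = 6371 + 9847 = 16218 km = 1.6218×10⁷ m.
Semi-major axis a = (r_p + r_a)/2 = 12004 km = 1.200×10⁷ m.
Vis-viva: v² = μ(2/r − 1/a) = 3.986×10¹⁴ × (2.568×10⁻⁷ − 8.331×10⁻⁸) = 6.914×10⁷ m²/s².
v = 8315 m/s = 8.315 km/s.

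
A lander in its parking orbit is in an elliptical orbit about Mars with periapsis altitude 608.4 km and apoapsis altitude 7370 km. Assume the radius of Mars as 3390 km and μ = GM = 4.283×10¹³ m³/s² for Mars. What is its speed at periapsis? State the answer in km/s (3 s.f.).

v ≈ 3.95 km/s

r_p = 3390 + 608.4 = 3998.4 km = 3.9984×10⁶ m.
r_a = 3390 + 7370 = 10760 km = 1.0760×10⁷ m.
Semi-major axis a = (r_p + r_a)/2 = 7379.2 km = 7.379×10⁶ m.
Vis-viva: v² = μ(2/r − 1/a) = 4.283×10¹³ × (5.002×10⁻⁷ − 1.355×10⁻⁷) = 1.562×10⁷ m²/s².
v = 3952 m/s = 3.952 km/s.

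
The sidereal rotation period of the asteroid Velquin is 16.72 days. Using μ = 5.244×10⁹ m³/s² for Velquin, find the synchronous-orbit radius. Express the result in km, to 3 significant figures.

r_sync ≈ 6520 km

T = 16.72 days = 1.445×10⁶ s.
A synchronous orbit has period T, so by Kepler's third law a = (μT²/4π²)^(1/3).
μT²/4π² = 5.244×10⁹ × (1.445×10⁶)² / 39.48 = 2.772×10²⁰ m³.
a = 6.520×10⁶ m = 6520.3 km.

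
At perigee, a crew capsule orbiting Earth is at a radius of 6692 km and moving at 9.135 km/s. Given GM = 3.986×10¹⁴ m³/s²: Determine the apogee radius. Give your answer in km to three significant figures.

r_p = 6.692×10⁶ m.
Specific energy ε = v²/2 − μ/r = -1.784×10⁷ J/kg, so a = −μ/(2ε) = 1.117×10⁷ m.
The apsides satisfy r_p + r_a = 2a, so the apogee radius is 2a − r_p = 1.565×10⁷ m = 15652 km.

apogee radius ≈ 15700 km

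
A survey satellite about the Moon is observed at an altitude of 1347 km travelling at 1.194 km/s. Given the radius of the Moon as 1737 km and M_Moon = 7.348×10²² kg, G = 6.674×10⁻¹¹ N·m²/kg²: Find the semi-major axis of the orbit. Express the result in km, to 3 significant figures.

μ = GM = 6.674×10⁻¹¹ × 7.348×10²² = 4.904×10¹² m³/s².
r = 1737 + 1347 = 3084.0 km = 3.084×10⁶ m.
Vis-viva rearranged: 1/a = 2/r − v²/μ = 6.485×10⁻⁷ − 2.907×10⁻⁷ = 3.578×10⁻⁷ m⁻¹.
a = 2.795×10⁶ m = 2794.8 km.

a ≈ 2790 km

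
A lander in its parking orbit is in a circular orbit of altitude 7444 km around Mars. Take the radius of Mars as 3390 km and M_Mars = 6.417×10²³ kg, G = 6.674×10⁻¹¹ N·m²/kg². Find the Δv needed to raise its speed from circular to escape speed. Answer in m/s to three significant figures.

μ = GM = 6.674×10⁻¹¹ × 6.417×10²³ = 4.283×10¹³ m³/s².
r = 3390 + 7444 = 10834 km = 1.0834×10⁷ m.
Circular speed v_c = √(μ/r) = 1988 m/s.
Escape speed v_esc = √(2μ/r) = √2 × v_c = 2812 m/s.
Δv = v_esc − v_c = 823.5 m/s.

Δv ≈ 824 m/s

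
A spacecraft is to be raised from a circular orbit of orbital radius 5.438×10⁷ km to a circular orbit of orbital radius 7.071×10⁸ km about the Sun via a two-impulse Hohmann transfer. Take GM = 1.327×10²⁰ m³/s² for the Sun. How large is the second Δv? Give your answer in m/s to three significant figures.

Δv ≈ 8520 m/s

r₁ = 5.438×10⁷ km = 5.438×10¹⁰ m.
r₂ = 7.071×10⁸ km = 7.071×10¹¹ m.
Transfer ellipse a_t = (r₁ + r₂)/2 = 3.807×10¹¹ m.
At r₁: circular v_c1 = √(μ/r₁) = 49400 m/s; transfer-perihelion v_p = √[μ(2/r₁ − 1/a_t)] = 67320 m/s.
At r₂: circular v_c2 = √(μ/r₂) = 13700 m/s; transfer-aphelion v_a = √[μ(2/r₂ − 1/a_t)] = 5177 m/s.
Δv₂ = v_c2 − v_a = 8522 m/s.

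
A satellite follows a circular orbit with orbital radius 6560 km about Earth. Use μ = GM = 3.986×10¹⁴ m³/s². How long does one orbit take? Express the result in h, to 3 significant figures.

T ≈ 1.47 h

r = 6560 km = 6.560×10⁶ m.
Kepler's third law: T = 2π√(r³/μ) = 2π√((6.560×10⁶)³ / 3.986×10¹⁴).
r³/μ = 7.082×10⁵ s², so T = 2π × 8.416×10² = 5.288×10³ s.
Converting: 5.288×10³ s ÷ 3600 = 1.469 h.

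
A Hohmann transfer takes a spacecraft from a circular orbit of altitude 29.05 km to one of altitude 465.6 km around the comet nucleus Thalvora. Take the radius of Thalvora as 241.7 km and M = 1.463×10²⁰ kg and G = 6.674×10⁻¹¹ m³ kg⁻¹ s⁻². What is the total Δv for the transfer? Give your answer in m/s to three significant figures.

μ = GM = 6.674×10⁻¹¹ × 1.463×10²⁰ = 9.764×10⁹ m³/s².
r₁ = 241.7 + 29.05 = 270.75 km = 2.7075×10⁵ m.
r₂ = 241.7 + 465.6 = 707.30 km = 7.0730×10⁵ m.
Transfer ellipse a_t = (r₁ + r₂)/2 = 4.890×10⁵ m.
At r₁: circular v_c1 = √(μ/r₁) = 189.9 m/s; transfer-periapsis v_p = √[μ(2/r₁ − 1/a_t)] = 228.4 m/s.
Δv₁ = v_p − v_c1 = 38.48 m/s.
At r₂: circular v_c2 = √(μ/r₂) = 117.5 m/s; transfer-apoapsis v_a = √[μ(2/r₂ − 1/a_t)] = 87.42 m/s.
Δv₂ = v_c2 − v_a = 30.07 m/s.
Total Δv = Δv₁ + Δv₂ = 68.55 m/s.

Δv_total ≈ 68.6 m/s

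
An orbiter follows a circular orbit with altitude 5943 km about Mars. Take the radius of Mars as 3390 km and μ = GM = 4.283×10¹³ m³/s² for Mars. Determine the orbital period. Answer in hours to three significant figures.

T ≈ 7.60 hours

r = 3390 + 5943 = 9333.0 km = 9.3330×10⁶ m.
Kepler's third law: T = 2π√(r³/μ) = 2π√((9.333×10⁶)³ / 4.283×10¹³).
r³/μ = 1.898×10⁷ s², so T = 2π × 4.357×10³ = 2.737×10⁴ s.
Converting: 2.737×10⁴ s ÷ 3600 = 7.604 hours.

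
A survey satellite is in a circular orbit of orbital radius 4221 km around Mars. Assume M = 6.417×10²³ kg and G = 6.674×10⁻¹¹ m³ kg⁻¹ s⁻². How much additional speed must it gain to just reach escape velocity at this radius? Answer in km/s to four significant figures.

Δv ≈ 1.319 km/s

μ = GM = 6.674×10⁻¹¹ × 6.417×10²³ = 4.283×10¹³ m³/s².
r = 4221 km = 4.221×10⁶ m.
Circular speed v_c = √(μ/r) = 3185 m/s.
Escape speed v_esc = √(2μ/r) = √2 × v_c = 4505 m/s.
Δv = v_esc − v_c = 1319 m/s = 1.319 km/s.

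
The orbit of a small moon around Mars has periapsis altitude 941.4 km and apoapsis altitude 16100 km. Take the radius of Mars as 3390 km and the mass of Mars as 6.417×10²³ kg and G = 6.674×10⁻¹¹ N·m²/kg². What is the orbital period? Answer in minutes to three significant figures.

μ = GM = 6.674×10⁻¹¹ × 6.417×10²³ = 4.283×10¹³ m³/s².
r_p = 3390 + 941.4 = 4331.4 km = 4.3314×10⁶ m.
r_a = 3390 + 16100 = 19490 km = 1.9490×10⁷ m.
Semi-major axis a = (r_p + r_a)/2 = (4331.4 + 19490)/2 = 11911 km = 1.191×10⁷ m.
By Kepler's third law T = 2π√(a³/μ) = 2π × 6.281×10³ = 3.947×10⁴ s.
= 657.8 minutes.

T ≈ 658 minutes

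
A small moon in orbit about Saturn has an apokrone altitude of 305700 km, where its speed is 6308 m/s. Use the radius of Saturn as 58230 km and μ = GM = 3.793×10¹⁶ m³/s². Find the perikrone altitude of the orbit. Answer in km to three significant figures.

perikrone altitude ≈ 27600 km

r_a = 58230 + 305700 = 3.6393×10⁵ km = 3.639×10⁸ m.
Specific energy ε = v²/2 − μ/r = -8.433×10⁷ J/kg, so a = −μ/(2ε) = 2.249×10⁸ m.
The apsides satisfy r_p + r_a = 2a, so the perikrone radius is 2a − r_a = 8.586×10⁷ m = 85862 km.
Perikrone altitude = 85862 − 58230 = 27632 km.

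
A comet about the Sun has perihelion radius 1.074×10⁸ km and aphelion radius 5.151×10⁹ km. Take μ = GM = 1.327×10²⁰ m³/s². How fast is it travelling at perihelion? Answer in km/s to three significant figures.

Semi-major axis a = (r_p + r_a)/2 = 2.6292×10⁹ km = 2.629×10¹² m.
Vis-viva: v² = μ(2/r − 1/a) = 1.327×10²⁰ × (1.862×10⁻¹¹ − 3.803×10⁻¹³) = 2.421×10⁹ m²/s².
v = 49200 m/s = 49.20 km/s.

v ≈ 49.2 km/s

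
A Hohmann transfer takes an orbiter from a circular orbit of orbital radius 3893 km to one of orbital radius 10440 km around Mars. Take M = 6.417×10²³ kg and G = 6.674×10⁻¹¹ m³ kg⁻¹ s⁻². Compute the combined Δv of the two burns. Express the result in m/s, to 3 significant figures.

μ = GM = 6.674×10⁻¹¹ × 6.417×10²³ = 4.283×10¹³ m³/s².
r₁ = 3893 km = 3.893×10⁶ m.
r₂ = 10440 km = 1.044×10⁷ m.
Transfer ellipse a_t = (r₁ + r₂)/2 = 7.166×10⁶ m.
At r₁: circular v_c1 = √(μ/r₁) = 3317 m/s; transfer-periapsis v_p = √[μ(2/r₁ − 1/a_t)] = 4003 m/s.
Δv₁ = v_p − v_c1 = 686.5 m/s.
At r₂: circular v_c2 = √(μ/r₂) = 2025 m/s; transfer-apoapsis v_a = √[μ(2/r₂ − 1/a_t)] = 1493 m/s.
Δv₂ = v_c2 − v_a = 532.6 m/s.
Total Δv = Δv₁ + Δv₂ = 1219 m/s.

Δv_total ≈ 1220 m/s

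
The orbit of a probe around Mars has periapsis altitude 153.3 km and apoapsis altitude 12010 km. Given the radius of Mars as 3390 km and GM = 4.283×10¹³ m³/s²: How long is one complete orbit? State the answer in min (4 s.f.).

r_p = 3390 + 153.3 = 3543.3 km = 3.5433×10⁶ m.
r_a = 3390 + 12010 = 15400 km = 1.5400×10⁷ m.
Semi-major axis a = (r_p + r_a)/2 = (3543.3 + 15400)/2 = 9471.6 km = 9.472×10⁶ m.
By Kepler's third law T = 2π√(a³/μ) = 2π × 4.454×10³ = 2.799×10⁴ s.
= 466.4 min.

T ≈ 466.4 min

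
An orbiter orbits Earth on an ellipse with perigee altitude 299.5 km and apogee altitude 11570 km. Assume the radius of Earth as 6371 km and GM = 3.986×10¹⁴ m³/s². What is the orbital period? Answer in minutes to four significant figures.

T ≈ 226.4 minutes

r_p = 6371 + 299.5 = 6670.5 km = 6.6705×10⁶ m.
r_a = 6371 + 11570 = 17941 km = 1.7941×10⁷ m.
Semi-major axis a = (r_p + r_a)/2 = (6670.5 + 17941)/2 = 12306 km = 1.231×10⁷ m.
By Kepler's third law T = 2π√(a³/μ) = 2π × 2.162×10³ = 1.359×10⁴ s.
= 226.4 minutes.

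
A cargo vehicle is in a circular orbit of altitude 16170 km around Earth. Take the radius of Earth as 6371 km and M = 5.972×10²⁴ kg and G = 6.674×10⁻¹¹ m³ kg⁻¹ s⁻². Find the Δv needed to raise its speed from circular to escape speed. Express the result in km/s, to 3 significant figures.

Δv ≈ 1.74 km/s

μ = GM = 6.674×10⁻¹¹ × 5.972×10²⁴ = 3.986×10¹⁴ m³/s².
r = 6371 + 16170 = 22541 km = 2.2541×10⁷ m.
Circular speed v_c = √(μ/r) = 4205 m/s.
Escape speed v_esc = √(2μ/r) = √2 × v_c = 5947 m/s.
Δv = v_esc − v_c = 1742 m/s = 1.742 km/s.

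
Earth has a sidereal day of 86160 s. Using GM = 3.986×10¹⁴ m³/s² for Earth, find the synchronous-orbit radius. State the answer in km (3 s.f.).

A synchronous orbit has period T, so by Kepler's third law a = (μT²/4π²)^(1/3).
μT²/4π² = 3.986×10¹⁴ × (8.616×10⁴)² / 39.48 = 7.495×10²² m³.
a = 4.216×10⁷ m = 42163 km.

r_sync ≈ 42200 km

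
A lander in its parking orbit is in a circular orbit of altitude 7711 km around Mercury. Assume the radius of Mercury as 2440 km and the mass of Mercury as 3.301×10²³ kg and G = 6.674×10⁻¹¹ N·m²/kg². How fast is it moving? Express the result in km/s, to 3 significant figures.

μ = GM = 6.674×10⁻¹¹ × 3.301×10²³ = 2.203×10¹³ m³/s².
r = 2440 + 7711 = 10151 km = 1.0151×10⁷ m.
For a circular orbit v = √(μ/r) = √(2.203×10¹³ / 1.015×10⁷) = √(2.170×10⁶) = 1473 m/s.
That is 1.473 km/s.

v ≈ 1.47 km/s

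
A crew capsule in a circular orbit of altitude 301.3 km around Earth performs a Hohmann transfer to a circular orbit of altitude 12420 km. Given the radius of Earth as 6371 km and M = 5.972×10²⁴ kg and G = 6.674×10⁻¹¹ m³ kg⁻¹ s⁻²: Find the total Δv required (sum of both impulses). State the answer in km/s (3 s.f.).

Δv_total ≈ 2.93 km/s

μ = GM = 6.674×10⁻¹¹ × 5.972×10²⁴ = 3.986×10¹⁴ m³/s².
r₁ = 6371 + 301.3 = 6672.3 km = 6.6723×10⁶ m.
r₂ = 6371 + 12420 = 18791 km = 1.8791×10⁷ m.
Transfer ellipse a_t = (r₁ + r₂)/2 = 1.273×10⁷ m.
At r₁: circular v_c1 = √(μ/r₁) = 7729 m/s; transfer-perigee v_p = √[μ(2/r₁ − 1/a_t)] = 9390 m/s.
Δv₁ = v_p − v_c1 = 1661 m/s.
At r₂: circular v_c2 = √(μ/r₂) = 4606 m/s; transfer-apogee v_a = √[μ(2/r₂ − 1/a_t)] = 3334 m/s.
Δv₂ = v_c2 − v_a = 1271 m/s.
Total Δv = Δv₁ + Δv₂ = 2932 m/s = 2.932 km/s.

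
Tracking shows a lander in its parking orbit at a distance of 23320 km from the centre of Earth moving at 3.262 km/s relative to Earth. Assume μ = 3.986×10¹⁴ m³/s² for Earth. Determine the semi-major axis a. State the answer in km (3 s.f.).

a ≈ 16900 km

r = 2.332×10⁷ m.
Specific orbital energy ε = v²/2 − μ/r = (3262)²/2 − 3.986×10¹⁴/2.332×10⁷ = -1.177×10⁷ J/kg.
Since ε = −μ/(2a), a = −μ/(2ε) = 1.693×10⁷ m = 16930 km.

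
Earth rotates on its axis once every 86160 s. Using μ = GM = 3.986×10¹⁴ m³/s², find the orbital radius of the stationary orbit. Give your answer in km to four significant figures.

r_sync ≈ 42160 km

A synchronous orbit has period T, so by Kepler's third law a = (μT²/4π²)^(1/3).
μT²/4π² = 3.986×10¹⁴ × (8.616×10⁴)² / 39.48 = 7.495×10²² m³.
a = 4.216×10⁷ m = 42163 km.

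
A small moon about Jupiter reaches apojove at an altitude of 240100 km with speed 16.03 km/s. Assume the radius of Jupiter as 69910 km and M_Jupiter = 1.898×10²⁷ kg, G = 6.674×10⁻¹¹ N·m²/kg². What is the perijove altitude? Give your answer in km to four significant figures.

μ = GM = 6.674×10⁻¹¹ × 1.898×10²⁷ = 1.267×10¹⁷ m³/s².
r_a = 69910 + 240100 = 3.1001×10⁵ km = 3.100×10⁸ m.
Specific energy ε = v²/2 − μ/r = -2.801×10⁸ J/kg, so a = −μ/(2ε) = 2.261×10⁸ m.
The apsides satisfy r_p + r_a = 2a, so the perijove radius is 2a − r_a = 1.422×10⁸ m = 1.4219×10⁵ km.
Perijove altitude = 1.4219×10⁵ − 69910 = 72276 km.

perijove altitude ≈ 72280 km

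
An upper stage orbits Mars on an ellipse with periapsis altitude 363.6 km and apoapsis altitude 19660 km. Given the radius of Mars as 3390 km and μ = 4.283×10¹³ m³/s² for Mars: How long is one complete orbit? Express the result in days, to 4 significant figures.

r_p = 3390 + 363.6 = 3753.6 km = 3.7536×10⁶ m.
r_a = 3390 + 19660 = 23050 km = 2.3050×10⁷ m.
Semi-major axis a = (r_p + r_a)/2 = (3753.6 + 23050)/2 = 13402 km = 1.340×10⁷ m.
By Kepler's third law T = 2π√(a³/μ) = 2π × 7.497×10³ = 4.710×10⁴ s.
= 0.5452 days.

T ≈ 0.5452 days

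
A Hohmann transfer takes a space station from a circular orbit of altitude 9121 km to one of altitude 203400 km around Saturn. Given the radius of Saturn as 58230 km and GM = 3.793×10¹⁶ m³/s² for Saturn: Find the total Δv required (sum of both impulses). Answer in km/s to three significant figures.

r₁ = 58230 + 9121 = 67351 km = 6.7351×10⁷ m.
r₂ = 58230 + 203400 = 261630 km = 2.6163×10⁸ m.
Transfer ellipse a_t = (r₁ + r₂)/2 = 1.645×10⁸ m.
At r₁: circular v_c1 = √(μ/r₁) = 23730 m/s; transfer-perikrone v_p = √[μ(2/r₁ − 1/a_t)] = 29930 m/s.
Δv₁ = v_p − v_c1 = 6198 m/s.
At r₂: circular v_c2 = √(μ/r₂) = 12040 m/s; transfer-apokrone v_a = √[μ(2/r₂ − 1/a_t)] = 7705 m/s.
Δv₂ = v_c2 − v_a = 4336 m/s.
Total Δv = Δv₁ + Δv₂ = 10530 m/s = 10.53 km/s.

Δv_total ≈ 10.5 km/s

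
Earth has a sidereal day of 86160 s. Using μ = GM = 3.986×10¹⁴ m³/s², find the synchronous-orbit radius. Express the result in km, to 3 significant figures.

r_sync ≈ 42200 km

A synchronous orbit has period T, so by Kepler's third law a = (μT²/4π²)^(1/3).
μT²/4π² = 3.986×10¹⁴ × (8.616×10⁴)² / 39.48 = 7.495×10²² m³.
a = 4.216×10⁷ m = 42163 km.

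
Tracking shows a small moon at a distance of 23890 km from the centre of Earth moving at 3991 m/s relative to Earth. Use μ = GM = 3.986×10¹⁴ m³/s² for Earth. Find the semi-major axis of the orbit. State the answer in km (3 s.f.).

r = 2.389×10⁷ m.
Specific orbital energy ε = v²/2 − μ/r = (3991)²/2 − 3.986×10¹⁴/2.389×10⁷ = -8.721×10⁶ J/kg.
Since ε = −μ/(2a), a = −μ/(2ε) = 2.285×10⁷ m = 22854 km.

a ≈ 22900 km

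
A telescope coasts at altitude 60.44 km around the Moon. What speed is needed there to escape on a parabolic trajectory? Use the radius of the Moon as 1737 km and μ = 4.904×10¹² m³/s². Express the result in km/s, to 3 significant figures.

v_esc ≈ 2.34 km/s

r = 1737 + 60.44 = 1797.4 km = 1.7974×10⁶ m.
Escape speed v_esc = √(2μ/r) = √(2 × 4.904×10¹² / 1.797×10⁶) = √(5.457×10⁶) = 2336 m/s.
= 2.336 km/s.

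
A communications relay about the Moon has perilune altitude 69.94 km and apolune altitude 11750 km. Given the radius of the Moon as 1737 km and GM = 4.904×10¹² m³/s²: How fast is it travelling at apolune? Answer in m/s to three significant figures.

v ≈ 293 m/s

r_p = 1737 + 69.94 = 1806.9 km = 1.8069×10⁶ m.
r_a = 1737 + 11750 = 13487 km = 1.3487×10⁷ m.
Semi-major axis a = (r_p + r_a)/2 = 7647.0 km = 7.647×10⁶ m.
Vis-viva: v² = μ(2/r − 1/a) = 4.904×10¹² × (1.483×10⁻⁷ − 1.308×10⁻⁷) = 8.592×10⁴ m²/s².
v = 293.1 m/s.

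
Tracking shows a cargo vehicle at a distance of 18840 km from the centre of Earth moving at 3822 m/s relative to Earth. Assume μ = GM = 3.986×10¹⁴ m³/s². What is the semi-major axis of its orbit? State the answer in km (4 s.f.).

r = 1.884×10⁷ m.
Specific orbital energy ε = v²/2 − μ/r = (3822)²/2 − 3.986×10¹⁴/1.884×10⁷ = -1.385×10⁷ J/kg.
Since ε = −μ/(2a), a = −μ/(2ε) = 1.439×10⁷ m = 14386 km.

a ≈ 14390 km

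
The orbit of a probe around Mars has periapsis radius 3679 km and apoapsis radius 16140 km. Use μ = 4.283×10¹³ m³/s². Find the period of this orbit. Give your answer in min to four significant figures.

Semi-major axis a = (r_p + r_a)/2 = (3679.0 + 16140)/2 = 9909.5 km = 9.910×10⁶ m.
By Kepler's third law T = 2π√(a³/μ) = 2π × 4.767×10³ = 2.995×10⁴ s.
= 499.2 min.

T ≈ 499.2 min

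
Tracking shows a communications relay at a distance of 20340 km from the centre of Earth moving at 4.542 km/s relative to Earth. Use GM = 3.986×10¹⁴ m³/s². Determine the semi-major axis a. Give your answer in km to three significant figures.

r = 2.034×10⁷ m.
Specific orbital energy ε = v²/2 − μ/r = (4542)²/2 − 3.986×10¹⁴/2.034×10⁷ = -9.282×10⁶ J/kg.
Since ε = −μ/(2a), a = −μ/(2ε) = 2.147×10⁷ m = 21472 km.

a ≈ 21500 km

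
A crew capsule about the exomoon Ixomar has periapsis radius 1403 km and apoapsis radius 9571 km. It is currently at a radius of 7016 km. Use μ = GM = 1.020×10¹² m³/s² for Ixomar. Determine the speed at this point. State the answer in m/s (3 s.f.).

Semi-major axis a = (r_p + r_a)/2 = 5487.0 km = 5.487×10⁶ m.
Vis-viva: v² = μ(2/r − 1/a) = 1.020×10¹² × (2.851×10⁻⁷ − 1.822×10⁻⁷) = 1.049×10⁵ m²/s².
v = 323.8 m/s.

v ≈ 324 m/s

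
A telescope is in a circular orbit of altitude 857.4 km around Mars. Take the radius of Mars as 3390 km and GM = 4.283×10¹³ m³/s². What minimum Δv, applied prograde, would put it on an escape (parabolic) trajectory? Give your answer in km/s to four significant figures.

Δv ≈ 1.315 km/s

r = 3390 + 857.4 = 4247.4 km = 4.2474×10⁶ m.
Circular speed v_c = √(μ/r) = 3176 m/s.
Escape speed v_esc = √(2μ/r) = √2 × v_c = 4491 m/s.
Δv = v_esc − v_c = 1315 m/s = 1.315 km/s.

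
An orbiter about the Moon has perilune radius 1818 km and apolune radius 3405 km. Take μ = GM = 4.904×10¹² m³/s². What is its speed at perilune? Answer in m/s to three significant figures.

Semi-major axis a = (r_p + r_a)/2 = 2611.5 km = 2.612×10⁶ m.
Vis-viva: v² = μ(2/r − 1/a) = 4.904×10¹² × (1.100×10⁻⁶ − 3.829×10⁻⁷) = 3.517×10⁶ m²/s².
v = 1875 m/s.

v ≈ 1880 m/s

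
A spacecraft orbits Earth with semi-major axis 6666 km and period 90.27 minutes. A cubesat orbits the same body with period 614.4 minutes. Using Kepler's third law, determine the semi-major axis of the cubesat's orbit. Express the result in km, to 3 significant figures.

a₂ ≈ 23900 km

Kepler's third law: a³ ∝ T², so a₂ = a₁ (T₂/T₁)^(2/3).
T₂/T₁ = 6.806, (T₂/T₁)^(2/3) = 3.591.
a₂ = 6666 × 3.591 = 23940 km.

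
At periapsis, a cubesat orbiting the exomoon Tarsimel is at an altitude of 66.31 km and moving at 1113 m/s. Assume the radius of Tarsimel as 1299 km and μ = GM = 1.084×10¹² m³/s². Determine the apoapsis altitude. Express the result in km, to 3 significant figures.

apoapsis altitude ≈ 3550 km

r_p = 1299 + 66.31 = 1365.3 km = 1.365×10⁶ m.
Specific energy ε = v²/2 − μ/r = -1.746×10⁵ J/kg, so a = −μ/(2ε) = 3.105×10⁶ m.
The apsides satisfy r_p + r_a = 2a, so the apoapsis radius is 2a − r_p = 4.844×10⁶ m = 4844.1 km.
Apoapsis altitude = 4844.1 − 1299 = 3545.1 km.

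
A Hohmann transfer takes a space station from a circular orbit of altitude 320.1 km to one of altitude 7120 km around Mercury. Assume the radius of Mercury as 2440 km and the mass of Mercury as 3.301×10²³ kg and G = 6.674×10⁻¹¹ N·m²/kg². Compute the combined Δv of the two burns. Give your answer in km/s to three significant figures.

Δv_total ≈ 1.20 km/s

μ = GM = 6.674×10⁻¹¹ × 3.301×10²³ = 2.203×10¹³ m³/s².
r₁ = 2440 + 320.1 = 2760.1 km = 2.7601×10⁶ m.
r₂ = 2440 + 7120 = 9560.0 km = 9.5600×10⁶ m.
Transfer ellipse a_t = (r₁ + r₂)/2 = 6.160×10⁶ m.
At r₁: circular v_c1 = √(μ/r₁) = 2825 m/s; transfer-periherm v_p = √[μ(2/r₁ − 1/a_t)] = 3520 m/s.
Δv₁ = v_p − v_c1 = 694.3 m/s.
At r₂: circular v_c2 = √(μ/r₂) = 1518 m/s; transfer-apoherm v_a = √[μ(2/r₂ − 1/a_t)] = 1016 m/s.
Δv₂ = v_c2 − v_a = 501.9 m/s.
Total Δv = Δv₁ + Δv₂ = 1196 m/s = 1.196 km/s.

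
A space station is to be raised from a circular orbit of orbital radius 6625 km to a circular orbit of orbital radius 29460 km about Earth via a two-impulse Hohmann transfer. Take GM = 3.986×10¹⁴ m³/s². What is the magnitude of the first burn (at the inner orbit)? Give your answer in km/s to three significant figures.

r₁ = 6625 km = 6.625×10⁶ m.
r₂ = 29460 km = 2.946×10⁷ m.
Transfer ellipse a_t = (r₁ + r₂)/2 = 1.804×10⁷ m.
At r₁: circular v_c1 = √(μ/r₁) = 7757 m/s; transfer-perigee v_p = √[μ(2/r₁ − 1/a_t)] = 9912 m/s.
Δv₁ = v_p − v_c1 = 2155 m/s.
= 2.155 km/s.

Δv ≈ 2.15 km/s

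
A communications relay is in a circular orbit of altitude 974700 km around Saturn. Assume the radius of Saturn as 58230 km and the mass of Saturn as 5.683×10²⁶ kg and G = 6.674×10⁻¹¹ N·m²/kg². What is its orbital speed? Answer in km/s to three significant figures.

μ = GM = 6.674×10⁻¹¹ × 5.683×10²⁶ = 3.793×10¹⁶ m³/s².
r = 58230 + 974700 = 1032900 km = 1.0329×10⁹ m.
For a circular orbit v = √(μ/r) = √(3.793×10¹⁶ / 1.033×10⁹) = √(3.672×10⁷) = 6060 m/s.
That is 6.060 km/s.

v ≈ 6.06 km/s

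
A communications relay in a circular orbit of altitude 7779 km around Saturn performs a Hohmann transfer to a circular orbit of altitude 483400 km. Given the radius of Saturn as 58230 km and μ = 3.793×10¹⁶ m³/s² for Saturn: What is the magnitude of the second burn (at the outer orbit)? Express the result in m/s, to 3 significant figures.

r₁ = 58230 + 7779 = 66009 km = 6.6009×10⁷ m.
r₂ = 58230 + 483400 = 541630 km = 5.4163×10⁸ m.
Transfer ellipse a_t = (r₁ + r₂)/2 = 3.038×10⁸ m.
At r₁: circular v_c1 = √(μ/r₁) = 23970 m/s; transfer-perikrone v_p = √[μ(2/r₁ − 1/a_t)] = 32010 m/s.
At r₂: circular v_c2 = √(μ/r₂) = 8368 m/s; transfer-apokrone v_a = √[μ(2/r₂ − 1/a_t)] = 3901 m/s.
Δv₂ = v_c2 − v_a = 4468 m/s.

Δv ≈ 4470 m/s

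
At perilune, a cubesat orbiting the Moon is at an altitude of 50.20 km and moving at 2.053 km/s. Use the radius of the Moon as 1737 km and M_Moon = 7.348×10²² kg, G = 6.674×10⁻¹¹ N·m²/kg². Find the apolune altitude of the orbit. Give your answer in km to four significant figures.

μ = GM = 6.674×10⁻¹¹ × 7.348×10²² = 4.904×10¹² m³/s².
r_p = 1737 + 50.20 = 1787.2 km = 1.787×10⁶ m.
Specific energy ε = v²/2 − μ/r = -6.366×10⁵ J/kg, so a = −μ/(2ε) = 3.852×10⁶ m.
The apsides satisfy r_p + r_a = 2a, so the apolune radius is 2a − r_p = 5.917×10⁶ m = 5916.5 km.
Apolune altitude = 5916.5 − 1737 = 4179.5 km.

apolune altitude ≈ 4180 km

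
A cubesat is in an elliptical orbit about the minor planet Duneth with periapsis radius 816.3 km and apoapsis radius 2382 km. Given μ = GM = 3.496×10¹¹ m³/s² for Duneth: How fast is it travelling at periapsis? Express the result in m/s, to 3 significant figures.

v ≈ 799 m/s

Semi-major axis a = (r_p + r_a)/2 = 1599.2 km = 1.599×10⁶ m.
Vis-viva: v² = μ(2/r − 1/a) = 3.496×10¹¹ × (2.450×10⁻⁶ − 6.253×10⁻⁷) = 6.379×10⁵ m²/s².
v = 798.7 m/s.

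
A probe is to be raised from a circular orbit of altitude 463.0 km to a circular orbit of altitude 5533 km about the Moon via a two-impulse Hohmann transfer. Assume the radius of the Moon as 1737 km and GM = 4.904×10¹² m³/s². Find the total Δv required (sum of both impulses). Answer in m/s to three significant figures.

r₁ = 1737 + 463.0 = 2200.0 km = 2.2000×10⁶ m.
r₂ = 1737 + 5533 = 7270.0 km = 7.2700×10⁶ m.
Transfer ellipse a_t = (r₁ + r₂)/2 = 4.735×10⁶ m.
At r₁: circular v_c1 = √(μ/r₁) = 1493 m/s; transfer-perilune v_p = √[μ(2/r₁ − 1/a_t)] = 1850 m/s.
Δv₁ = v_p − v_c1 = 357.0 m/s.
At r₂: circular v_c2 = √(μ/r₂) = 821.3 m/s; transfer-apolune v_a = √[μ(2/r₂ − 1/a_t)] = 559.8 m/s.
Δv₂ = v_c2 − v_a = 261.5 m/s.
Total Δv = Δv₁ + Δv₂ = 618.5 m/s.

Δv_total ≈ 618 m/s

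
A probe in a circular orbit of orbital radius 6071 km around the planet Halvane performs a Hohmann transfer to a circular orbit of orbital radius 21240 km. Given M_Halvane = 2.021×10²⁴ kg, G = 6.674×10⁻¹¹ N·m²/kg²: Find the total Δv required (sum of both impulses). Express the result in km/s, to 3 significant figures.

Δv_total ≈ 2.00 km/s

μ = GM = 6.674×10⁻¹¹ × 2.021×10²⁴ = 1.349×10¹⁴ m³/s².
r₁ = 6071 km = 6.071×10⁶ m.
r₂ = 21240 km = 2.124×10⁷ m.
Transfer ellipse a_t = (r₁ + r₂)/2 = 1.366×10⁷ m.
At r₁: circular v_c1 = √(μ/r₁) = 4714 m/s; transfer-periapsis v_p = √[μ(2/r₁ − 1/a_t)] = 5879 m/s.
Δv₁ = v_p − v_c1 = 1165 m/s.
At r₂: circular v_c2 = √(μ/r₂) = 2520 m/s; transfer-apoapsis v_a = √[μ(2/r₂ − 1/a_t)] = 1680 m/s.
Δv₂ = v_c2 − v_a = 839.7 m/s.
Total Δv = Δv₁ + Δv₂ = 2005 m/s = 2.005 km/s.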